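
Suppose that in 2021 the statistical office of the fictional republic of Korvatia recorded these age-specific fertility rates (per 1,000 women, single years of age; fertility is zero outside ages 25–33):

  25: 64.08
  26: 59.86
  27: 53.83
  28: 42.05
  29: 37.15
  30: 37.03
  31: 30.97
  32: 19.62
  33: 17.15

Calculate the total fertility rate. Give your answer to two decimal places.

Sum of ASFRs = 64.08 + 59.86 + 53.83 + 42.05 + 37.15 + 37.03 + 30.97 + 19.62 + 17.15 = 361.74
TFR = 361.74 / 1000 = 0.36174

0.36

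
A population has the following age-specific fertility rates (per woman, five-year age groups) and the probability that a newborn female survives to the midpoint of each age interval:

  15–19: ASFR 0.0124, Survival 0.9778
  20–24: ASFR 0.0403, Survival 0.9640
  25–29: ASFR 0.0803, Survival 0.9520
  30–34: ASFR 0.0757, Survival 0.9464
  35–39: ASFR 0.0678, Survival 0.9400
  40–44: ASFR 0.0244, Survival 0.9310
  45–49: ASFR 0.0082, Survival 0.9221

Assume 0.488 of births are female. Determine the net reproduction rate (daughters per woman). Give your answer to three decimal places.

0.715

Proportion female at birth = 0.488.
Weighting each age-specific rate by interval width and survival:
  15–19: 5 × 0.0124 × 0.9778 = 0.06062
  20–24: 5 × 0.0403 × 0.9640 = 0.19425
  25–29: 5 × 0.0803 × 0.9520 = 0.38223
  30–34: 5 × 0.0757 × 0.9464 = 0.35821
  35–39: 5 × 0.0678 × 0.9400 = 0.31866
  40–44: 5 × 0.0244 × 0.9310 = 0.11358
  45–49: 5 × 0.0082 × 0.9221 = 0.03781
Sum = 1.46536
NRR = 0.488 × 1.46536 = 0.71510
NRR < 1, so the cohort does not fully replace itself.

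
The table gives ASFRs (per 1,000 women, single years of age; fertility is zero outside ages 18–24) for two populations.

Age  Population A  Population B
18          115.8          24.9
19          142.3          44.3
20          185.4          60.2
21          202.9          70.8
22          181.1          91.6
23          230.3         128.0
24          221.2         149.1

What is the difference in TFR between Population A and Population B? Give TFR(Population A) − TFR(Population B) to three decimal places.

Population A:
  Sum of ASFRs = 115.8 + 142.3 + 185.4 + 202.9 + 181.1 + 230.3 + 221.2 = 1279.0
  TFR = 1279.0 / 1000 = 1.279
Population B:
  Sum of ASFRs = 24.9 + 44.3 + 60.2 + 70.8 + 91.6 + 128.0 + 149.1 = 568.9
  TFR = 568.9 / 1000 = 0.5689
Difference = 1.279 − 0.5689 = 0.7101

0.710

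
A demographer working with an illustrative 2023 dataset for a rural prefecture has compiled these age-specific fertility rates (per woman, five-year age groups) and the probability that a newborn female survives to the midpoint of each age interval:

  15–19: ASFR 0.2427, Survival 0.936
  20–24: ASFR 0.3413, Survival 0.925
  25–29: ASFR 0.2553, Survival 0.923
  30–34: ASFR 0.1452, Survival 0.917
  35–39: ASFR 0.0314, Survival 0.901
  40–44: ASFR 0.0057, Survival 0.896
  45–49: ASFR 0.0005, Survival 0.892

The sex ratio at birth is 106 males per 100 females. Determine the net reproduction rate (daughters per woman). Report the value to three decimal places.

Proportion female at birth = 100 / (100 + 106) = 0.48544.
Each age group contributes 5 × ASFR × survival:
  15–19: 5 × 0.2427 × 0.936 = 1.13584
  20–24: 5 × 0.3413 × 0.925 = 1.57851
  25–29: 5 × 0.2553 × 0.923 = 1.17821
  30–34: 5 × 0.1452 × 0.917 = 0.66574
  35–39: 5 × 0.0314 × 0.901 = 0.14146
  40–44: 5 × 0.0057 × 0.896 = 0.02554
  45–49: 5 × 0.0005 × 0.892 = 0.00223
Sum = 4.72753
NRR = 0.48544 × 4.72753 = 2.29493
With NRR above 1 the population is above replacement fertility.

2.295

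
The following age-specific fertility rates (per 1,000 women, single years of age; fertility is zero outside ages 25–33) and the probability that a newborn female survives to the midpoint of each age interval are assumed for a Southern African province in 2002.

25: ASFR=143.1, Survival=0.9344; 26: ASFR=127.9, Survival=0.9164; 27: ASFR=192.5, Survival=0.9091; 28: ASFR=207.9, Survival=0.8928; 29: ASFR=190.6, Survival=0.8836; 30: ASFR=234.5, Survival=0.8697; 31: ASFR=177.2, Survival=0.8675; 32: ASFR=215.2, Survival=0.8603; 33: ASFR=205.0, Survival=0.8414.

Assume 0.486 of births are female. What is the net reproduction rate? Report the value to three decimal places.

Proportion female at birth = 0.486.
Each age group contributes 1 × ASFR × survival:
  25: 1 × 143.1/1000 × 0.9344 = 0.13371
  26: 1 × 127.9/1000 × 0.9164 = 0.11721
  27: 1 × 192.5/1000 × 0.9091 = 0.17500
  28: 1 × 207.9/1000 × 0.8928 = 0.18561
  29: 1 × 190.6/1000 × 0.8836 = 0.16841
  30: 1 × 234.5/1000 × 0.8697 = 0.20394
  31: 1 × 177.2/1000 × 0.8675 = 0.15372
  32: 1 × 215.2/1000 × 0.8603 = 0.18514
  33: 1 × 205.0/1000 × 0.8414 = 0.17249
Sum = 1.49523
NRR = 0.486 × 1.49523 = 0.72668

0.727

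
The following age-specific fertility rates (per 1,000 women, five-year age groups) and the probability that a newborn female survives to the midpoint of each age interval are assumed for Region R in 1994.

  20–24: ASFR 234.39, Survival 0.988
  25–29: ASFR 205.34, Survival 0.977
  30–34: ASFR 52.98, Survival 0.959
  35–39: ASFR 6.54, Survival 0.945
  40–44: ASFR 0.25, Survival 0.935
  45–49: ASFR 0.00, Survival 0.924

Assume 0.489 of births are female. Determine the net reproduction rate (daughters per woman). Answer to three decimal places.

1.197

Proportion female at birth = 0.489.
Survival-weighted fertility by age (5·fₓ·Sₓ):
  20–24: 5 × 234.39/1000 × 0.988 = 1.15789
  25–29: 5 × 205.34/1000 × 0.977 = 1.00309
  30–34: 5 × 52.98/1000 × 0.959 = 0.25404
  35–39: 5 × 6.54/1000 × 0.945 = 0.03090
  40–44: 5 × 0.25/1000 × 0.935 = 0.00117
  45–49: 5 × 0.00/1000 × 0.924 = 0.00000
Sum = 2.44709
NRR = 0.489 × 2.44709 = 1.19663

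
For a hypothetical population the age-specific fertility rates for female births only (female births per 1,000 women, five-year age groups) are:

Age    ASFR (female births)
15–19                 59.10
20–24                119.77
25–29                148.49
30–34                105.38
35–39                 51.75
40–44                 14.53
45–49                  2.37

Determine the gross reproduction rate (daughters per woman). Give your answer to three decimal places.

2.507

Sum of female ASFRs = 59.10 + 119.77 + 148.49 + 105.38 + 51.75 + 14.53 + 2.37 = 501.39
GRR = 5 × 501.39 / 1000 = 2.50695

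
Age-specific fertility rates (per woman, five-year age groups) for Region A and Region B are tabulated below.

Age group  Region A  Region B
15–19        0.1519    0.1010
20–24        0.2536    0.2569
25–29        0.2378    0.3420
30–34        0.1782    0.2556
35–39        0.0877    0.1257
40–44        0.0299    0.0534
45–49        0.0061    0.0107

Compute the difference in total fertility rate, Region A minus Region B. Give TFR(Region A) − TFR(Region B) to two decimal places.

Region A:
  Sum of ASFRs = 0.1519 + 0.2536 + 0.2378 + 0.1782 + 0.0877 + 0.0299 + 0.0061 = 0.9452
  TFR = 5 × 0.9452 = 4.726
Region B:
  Sum of ASFRs = 0.1010 + 0.2569 + 0.3420 + 0.2556 + 0.1257 + 0.0534 + 0.0107 = 1.1453
  TFR = 5 × 1.1453 = 5.7265
Difference = 4.726 − 5.7265 = -1.0005

-1.00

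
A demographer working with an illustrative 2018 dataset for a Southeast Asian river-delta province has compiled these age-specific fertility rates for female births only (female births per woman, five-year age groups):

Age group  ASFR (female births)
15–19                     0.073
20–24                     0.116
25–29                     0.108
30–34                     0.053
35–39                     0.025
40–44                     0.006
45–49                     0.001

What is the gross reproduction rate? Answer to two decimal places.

1.91

Sum of female ASFRs = 0.073 + 0.116 + 0.108 + 0.053 + 0.025 + 0.006 + 0.001 = 0.382
GRR = 5 × 0.382 = 1.91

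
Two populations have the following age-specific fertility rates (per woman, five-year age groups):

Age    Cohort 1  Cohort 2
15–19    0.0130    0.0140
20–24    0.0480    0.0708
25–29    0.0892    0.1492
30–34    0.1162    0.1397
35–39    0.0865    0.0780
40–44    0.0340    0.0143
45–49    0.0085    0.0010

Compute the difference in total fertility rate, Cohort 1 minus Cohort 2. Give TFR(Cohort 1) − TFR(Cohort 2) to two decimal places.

-0.36

Cohort 1:
  Sum of ASFRs = 0.0130 + 0.0480 + 0.0892 + 0.1162 + 0.0865 + 0.0340 + 0.0085 = 0.3954
  TFR = 5 × 0.3954 = 1.977
Cohort 2:
  Sum of ASFRs = 0.0140 + 0.0708 + 0.1492 + 0.1397 + 0.0780 + 0.0143 + 0.0010 = 0.4670
  TFR = 5 × 0.4670 = 2.335
Difference = 1.977 − 2.335 = -0.358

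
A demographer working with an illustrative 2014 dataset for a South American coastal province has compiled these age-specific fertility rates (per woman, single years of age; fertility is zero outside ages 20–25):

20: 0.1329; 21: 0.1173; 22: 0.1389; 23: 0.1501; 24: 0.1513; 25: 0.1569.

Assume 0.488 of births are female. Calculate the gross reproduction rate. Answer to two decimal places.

Proportion female at birth = 0.488.
Sum of ASFRs = 0.1329 + 0.1173 + 0.1389 + 0.1501 + 0.1513 + 0.1569 = 0.8474
TFR = 0.8474
GRR = 0.488 × 0.8474 = 0.41353

0.41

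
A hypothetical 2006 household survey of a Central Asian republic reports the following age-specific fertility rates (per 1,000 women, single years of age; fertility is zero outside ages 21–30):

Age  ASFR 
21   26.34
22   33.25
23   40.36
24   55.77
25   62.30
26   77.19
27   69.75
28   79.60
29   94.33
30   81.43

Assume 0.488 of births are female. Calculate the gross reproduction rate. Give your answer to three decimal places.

Proportion female at birth = 0.488.
Sum of ASFRs = 26.34 + 33.25 + 40.36 + 55.77 + 62.30 + 77.19 + 69.75 + 79.60 + 94.33 + 81.43 = 620.32
TFR = 620.32 / 1000 = 0.62032
GRR = 0.488 × 0.62032 = 0.30272

0.303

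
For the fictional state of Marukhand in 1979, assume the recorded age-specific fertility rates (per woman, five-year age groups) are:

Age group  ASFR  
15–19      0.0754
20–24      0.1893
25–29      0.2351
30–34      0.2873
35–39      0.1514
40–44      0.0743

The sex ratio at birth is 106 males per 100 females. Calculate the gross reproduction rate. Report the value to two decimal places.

2.46

Proportion female at birth = 100 / (100 + 106) = 0.48544.
Sum of ASFRs = 0.0754 + 0.1893 + 0.2351 + 0.2873 + 0.1514 + 0.0743 = 1.0128
TFR = 5 × 1.0128 = 5.064
GRR = 0.48544 × 5.064 = 2.45827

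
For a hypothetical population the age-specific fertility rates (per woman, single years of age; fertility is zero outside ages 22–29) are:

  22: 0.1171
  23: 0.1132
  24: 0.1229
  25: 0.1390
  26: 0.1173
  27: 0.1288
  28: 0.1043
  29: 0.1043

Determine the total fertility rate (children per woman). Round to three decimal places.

Sum of ASFRs = 0.1171 + 0.1132 + 0.1229 + 0.1390 + 0.1173 + 0.1288 + 0.1043 + 0.1043 = 0.9469
TFR = 0.9469

0.947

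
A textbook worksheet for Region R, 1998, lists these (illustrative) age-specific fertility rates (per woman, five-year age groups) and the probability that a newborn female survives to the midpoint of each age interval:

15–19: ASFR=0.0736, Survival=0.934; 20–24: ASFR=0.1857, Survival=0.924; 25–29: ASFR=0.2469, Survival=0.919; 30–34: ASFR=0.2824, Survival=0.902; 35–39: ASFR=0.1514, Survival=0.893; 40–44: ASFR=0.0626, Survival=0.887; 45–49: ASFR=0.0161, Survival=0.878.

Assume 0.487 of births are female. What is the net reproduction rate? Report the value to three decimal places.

Proportion female at birth = 0.487.
Per-age-group product (5 × ASFR × survival probability):
  15–19: 5 × 0.0736 × 0.934 = 0.34371
  20–24: 5 × 0.1857 × 0.924 = 0.85793
  25–29: 5 × 0.2469 × 0.919 = 1.13451
  30–34: 5 × 0.2824 × 0.902 = 1.27362
  35–39: 5 × 0.1514 × 0.893 = 0.67600
  40–44: 5 × 0.0626 × 0.887 = 0.27763
  45–49: 5 × 0.0161 × 0.878 = 0.07068
Sum = 4.63408
NRR = 0.487 × 4.63408 = 2.25680
With NRR above 1 the population is above replacement fertility.

2.257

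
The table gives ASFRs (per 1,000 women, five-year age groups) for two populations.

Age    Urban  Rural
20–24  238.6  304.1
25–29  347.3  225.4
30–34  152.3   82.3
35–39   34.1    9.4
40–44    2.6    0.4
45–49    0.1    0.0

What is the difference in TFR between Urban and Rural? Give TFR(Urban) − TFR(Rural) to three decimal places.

0.767

Urban:
  Sum of ASFRs = 238.6 + 347.3 + 152.3 + 34.1 + 2.6 + 0.1 = 775.0
  TFR = 5 × 775.0 / 1000 = 3.875
Rural:
  Sum of ASFRs = 304.1 + 225.4 + 82.3 + 9.4 + 0.4 + 0.0 = 621.6
  TFR = 5 × 621.6 / 1000 = 3.108
Difference = 3.875 − 3.108 = 0.767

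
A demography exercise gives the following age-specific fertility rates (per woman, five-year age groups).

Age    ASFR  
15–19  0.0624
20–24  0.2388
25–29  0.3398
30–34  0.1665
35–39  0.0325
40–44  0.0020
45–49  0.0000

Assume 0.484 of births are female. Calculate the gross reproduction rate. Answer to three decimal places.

2.038

Proportion female at birth = 0.484.
Sum of ASFRs = 0.0624 + 0.2388 + 0.3398 + 0.1665 + 0.0325 + 0.0020 + 0.0000 = 0.8420
TFR = 5 × 0.8420 = 4.21
GRR = 0.484 × 4.21 = 2.03764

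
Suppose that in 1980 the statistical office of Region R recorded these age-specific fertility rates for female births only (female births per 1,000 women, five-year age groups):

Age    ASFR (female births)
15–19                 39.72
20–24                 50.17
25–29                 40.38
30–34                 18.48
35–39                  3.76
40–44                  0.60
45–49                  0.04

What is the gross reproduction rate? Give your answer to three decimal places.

0.766

Sum of female ASFRs = 39.72 + 50.17 + 40.38 + 18.48 + 3.76 + 0.60 + 0.04 = 153.15
GRR = 5 × 153.15 / 1000 = 0.76575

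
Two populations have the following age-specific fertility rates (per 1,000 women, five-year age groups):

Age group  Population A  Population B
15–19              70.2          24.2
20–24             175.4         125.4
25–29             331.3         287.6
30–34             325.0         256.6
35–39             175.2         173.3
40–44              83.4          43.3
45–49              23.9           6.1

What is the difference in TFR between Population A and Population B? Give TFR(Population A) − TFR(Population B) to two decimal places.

Population A:
  Sum of ASFRs = 70.2 + 175.4 + 331.3 + 325.0 + 175.2 + 83.4 + 23.9 = 1184.4
  TFR = 5 × 1184.4 / 1000 = 5.922
Population B:
  Sum of ASFRs = 24.2 + 125.4 + 287.6 + 256.6 + 173.3 + 43.3 + 6.1 = 916.5
  TFR = 5 × 916.5 / 1000 = 4.5825
Difference = 5.922 − 4.5825 = 1.3395

1.34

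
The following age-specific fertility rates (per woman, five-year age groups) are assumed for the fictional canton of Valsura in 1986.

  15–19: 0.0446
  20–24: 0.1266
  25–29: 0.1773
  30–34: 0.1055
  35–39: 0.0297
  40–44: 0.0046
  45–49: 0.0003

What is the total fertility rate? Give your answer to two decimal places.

Sum of ASFRs = 0.0446 + 0.1266 + 0.1773 + 0.1055 + 0.0297 + 0.0046 + 0.0003 = 0.4886
TFR = 5 × 0.4886 = 2.443

2.44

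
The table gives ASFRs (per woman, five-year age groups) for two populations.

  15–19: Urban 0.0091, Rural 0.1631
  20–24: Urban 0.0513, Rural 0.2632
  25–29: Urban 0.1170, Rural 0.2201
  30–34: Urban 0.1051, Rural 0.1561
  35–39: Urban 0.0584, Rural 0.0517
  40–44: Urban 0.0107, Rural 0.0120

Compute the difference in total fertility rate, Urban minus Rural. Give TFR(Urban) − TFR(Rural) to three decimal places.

-2.573

Urban:
  Sum of ASFRs = 0.0091 + 0.0513 + 0.1170 + 0.1051 + 0.0584 + 0.0107 = 0.3516
  TFR = 5 × 0.3516 = 1.758
Rural:
  Sum of ASFRs = 0.1631 + 0.2632 + 0.2201 + 0.1561 + 0.0517 + 0.0120 = 0.8662
  TFR = 5 × 0.8662 = 4.331
Difference = 1.758 − 4.331 = -2.573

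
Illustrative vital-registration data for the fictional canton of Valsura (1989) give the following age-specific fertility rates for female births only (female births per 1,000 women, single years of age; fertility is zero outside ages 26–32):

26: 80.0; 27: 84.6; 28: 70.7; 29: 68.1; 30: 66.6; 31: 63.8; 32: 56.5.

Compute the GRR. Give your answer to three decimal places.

Sum of female ASFRs = 80.0 + 84.6 + 70.7 + 68.1 + 66.6 + 63.8 + 56.5 = 490.3
GRR = 490.3 / 1000 = 0.4903

0.490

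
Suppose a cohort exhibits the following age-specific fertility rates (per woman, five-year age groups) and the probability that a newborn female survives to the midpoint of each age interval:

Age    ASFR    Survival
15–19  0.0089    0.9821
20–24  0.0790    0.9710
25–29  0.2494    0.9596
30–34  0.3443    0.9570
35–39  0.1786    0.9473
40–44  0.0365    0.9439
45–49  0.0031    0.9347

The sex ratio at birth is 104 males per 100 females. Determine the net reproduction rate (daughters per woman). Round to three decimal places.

2.110

Proportion female at birth = 100 / (100 + 104) = 0.49020.
Weighting each age-specific rate by interval width and survival:
  15–19: 5 × 0.0089 × 0.9821 = 0.04370
  20–24: 5 × 0.0790 × 0.9710 = 0.38355
  25–29: 5 × 0.2494 × 0.9596 = 1.19662
  30–34: 5 × 0.3443 × 0.9570 = 1.64748
  35–39: 5 × 0.1786 × 0.9473 = 0.84594
  40–44: 5 × 0.0365 × 0.9439 = 0.17226
  45–49: 5 × 0.0031 × 0.9347 = 0.01449
Sum = 4.30404
NRR = 0.49020 × 4.30404 = 2.10984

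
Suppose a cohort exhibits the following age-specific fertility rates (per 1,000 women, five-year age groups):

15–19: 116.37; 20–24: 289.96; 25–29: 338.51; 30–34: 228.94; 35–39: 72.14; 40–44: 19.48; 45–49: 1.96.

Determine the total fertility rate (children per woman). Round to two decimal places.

Sum of ASFRs = 116.37 + 289.96 + 338.51 + 228.94 + 72.14 + 19.48 + 1.96 = 1067.36
TFR = 5 × 1067.36 / 1000 = 5.3368

5.34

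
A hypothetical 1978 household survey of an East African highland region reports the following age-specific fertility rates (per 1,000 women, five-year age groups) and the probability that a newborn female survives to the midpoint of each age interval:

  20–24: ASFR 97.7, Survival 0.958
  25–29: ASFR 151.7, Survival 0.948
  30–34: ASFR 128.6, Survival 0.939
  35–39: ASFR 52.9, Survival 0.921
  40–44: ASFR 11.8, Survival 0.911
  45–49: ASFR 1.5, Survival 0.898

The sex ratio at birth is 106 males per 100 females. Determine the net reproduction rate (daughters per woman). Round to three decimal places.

1.017

Proportion female at birth = 100 / (100 + 106) = 0.48544.
Per-age-group product (5 × ASFR × survival probability):
  20–24: 5 × 97.7/1000 × 0.958 = 0.46798
  25–29: 5 × 151.7/1000 × 0.948 = 0.71906
  30–34: 5 × 128.6/1000 × 0.939 = 0.60378
  35–39: 5 × 52.9/1000 × 0.921 = 0.24360
  40–44: 5 × 11.8/1000 × 0.911 = 0.05375
  45–49: 5 × 1.5/1000 × 0.898 = 0.00674
Sum = 2.09491
NRR = 0.48544 × 2.09491 = 1.01695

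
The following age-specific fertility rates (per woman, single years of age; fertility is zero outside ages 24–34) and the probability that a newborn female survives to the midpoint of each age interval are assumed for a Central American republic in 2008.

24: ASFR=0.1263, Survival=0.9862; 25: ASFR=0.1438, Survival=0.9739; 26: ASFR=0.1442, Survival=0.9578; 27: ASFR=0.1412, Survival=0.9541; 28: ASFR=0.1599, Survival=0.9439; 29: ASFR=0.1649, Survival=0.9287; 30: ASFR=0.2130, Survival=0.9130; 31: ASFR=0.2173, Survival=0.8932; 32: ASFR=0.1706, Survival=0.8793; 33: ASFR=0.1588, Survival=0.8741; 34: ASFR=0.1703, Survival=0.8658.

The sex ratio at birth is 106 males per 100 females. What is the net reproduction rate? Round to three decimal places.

Proportion female at birth = 100 / (100 + 106) = 0.48544.
Survival-weighted fertility by age (1·fₓ·Sₓ):
  24: 1 × 0.1263 × 0.9862 = 0.12456
  25: 1 × 0.1438 × 0.9739 = 0.14005
  26: 1 × 0.1442 × 0.9578 = 0.13811
  27: 1 × 0.1412 × 0.9541 = 0.13472
  28: 1 × 0.1599 × 0.9439 = 0.15093
  29: 1 × 0.1649 × 0.9287 = 0.15314
  30: 1 × 0.2130 × 0.9130 = 0.19447
  31: 1 × 0.2173 × 0.8932 = 0.19409
  32: 1 × 0.1706 × 0.8793 = 0.15001
  33: 1 × 0.1588 × 0.8741 = 0.13881
  34: 1 × 0.1703 × 0.8658 = 0.14745
Sum = 1.66634
NRR = 0.48544 × 1.66634 = 0.80891

0.809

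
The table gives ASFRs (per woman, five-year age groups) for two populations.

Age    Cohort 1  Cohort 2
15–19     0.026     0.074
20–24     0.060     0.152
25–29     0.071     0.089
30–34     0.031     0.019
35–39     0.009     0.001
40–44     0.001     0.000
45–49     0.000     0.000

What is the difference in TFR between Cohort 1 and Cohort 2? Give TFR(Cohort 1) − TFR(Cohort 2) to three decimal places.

-0.685

Cohort 1:
  Sum of ASFRs = 0.026 + 0.060 + 0.071 + 0.031 + 0.009 + 0.001 + 0.000 = 0.198
  TFR = 5 × 0.198 = 0.99
Cohort 2:
  Sum of ASFRs = 0.074 + 0.152 + 0.089 + 0.019 + 0.001 + 0.000 + 0.000 = 0.335
  TFR = 5 × 0.335 = 1.675
Difference = 0.99 − 1.675 = -0.685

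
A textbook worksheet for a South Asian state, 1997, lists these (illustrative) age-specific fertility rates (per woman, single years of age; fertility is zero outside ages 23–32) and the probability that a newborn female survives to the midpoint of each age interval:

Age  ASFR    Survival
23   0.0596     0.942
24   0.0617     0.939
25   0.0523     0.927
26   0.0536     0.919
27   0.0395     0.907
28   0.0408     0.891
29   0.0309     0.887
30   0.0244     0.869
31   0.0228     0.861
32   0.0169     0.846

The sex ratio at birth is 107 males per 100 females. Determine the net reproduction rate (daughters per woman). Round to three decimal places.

0.177

Proportion female at birth = 100 / (100 + 107) = 0.48309.
Weighting each age-specific rate by interval width and survival:
  23: 1 × 0.0596 × 0.942 = 0.05614
  24: 1 × 0.0617 × 0.939 = 0.05794
  25: 1 × 0.0523 × 0.927 = 0.04848
  26: 1 × 0.0536 × 0.919 = 0.04926
  27: 1 × 0.0395 × 0.907 = 0.03583
  28: 1 × 0.0408 × 0.891 = 0.03635
  29: 1 × 0.0309 × 0.887 = 0.02741
  30: 1 × 0.0244 × 0.869 = 0.02120
  31: 1 × 0.0228 × 0.861 = 0.01963
  32: 1 × 0.0169 × 0.846 = 0.01430
Sum = 0.36654
NRR = 0.48309 × 0.36654 = 0.17707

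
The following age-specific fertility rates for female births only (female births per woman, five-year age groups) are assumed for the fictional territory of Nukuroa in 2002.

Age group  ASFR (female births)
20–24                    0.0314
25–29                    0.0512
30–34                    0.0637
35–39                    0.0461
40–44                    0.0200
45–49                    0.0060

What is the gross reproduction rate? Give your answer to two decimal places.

Sum of female ASFRs = 0.0314 + 0.0512 + 0.0637 + 0.0461 + 0.0200 + 0.0060 = 0.2184
GRR = 5 × 0.2184 = 1.092

1.09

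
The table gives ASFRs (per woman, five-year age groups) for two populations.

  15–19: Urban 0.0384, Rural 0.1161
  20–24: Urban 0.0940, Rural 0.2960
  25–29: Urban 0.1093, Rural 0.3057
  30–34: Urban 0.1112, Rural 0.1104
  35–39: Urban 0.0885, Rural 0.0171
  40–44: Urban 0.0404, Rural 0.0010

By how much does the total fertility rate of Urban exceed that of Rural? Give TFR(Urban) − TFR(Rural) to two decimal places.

-1.82

Urban:
  Sum of ASFRs = 0.0384 + 0.0940 + 0.1093 + 0.1112 + 0.0885 + 0.0404 = 0.4818
  TFR = 5 × 0.4818 = 2.409
Rural:
  Sum of ASFRs = 0.1161 + 0.2960 + 0.3057 + 0.1104 + 0.0171 + 0.0010 = 0.8463
  TFR = 5 × 0.8463 = 4.2315
Difference = 2.409 − 4.2315 = -1.8225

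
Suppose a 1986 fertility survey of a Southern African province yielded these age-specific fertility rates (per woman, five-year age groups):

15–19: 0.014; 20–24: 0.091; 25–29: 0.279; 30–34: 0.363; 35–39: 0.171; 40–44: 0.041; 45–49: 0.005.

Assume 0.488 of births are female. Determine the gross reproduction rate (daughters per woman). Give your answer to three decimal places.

Proportion female at birth = 0.488.
Sum of ASFRs = 0.014 + 0.091 + 0.279 + 0.363 + 0.171 + 0.041 + 0.005 = 0.964
TFR = 5 × 0.964 = 4.82
GRR = 0.488 × 4.82 = 2.35216

2.352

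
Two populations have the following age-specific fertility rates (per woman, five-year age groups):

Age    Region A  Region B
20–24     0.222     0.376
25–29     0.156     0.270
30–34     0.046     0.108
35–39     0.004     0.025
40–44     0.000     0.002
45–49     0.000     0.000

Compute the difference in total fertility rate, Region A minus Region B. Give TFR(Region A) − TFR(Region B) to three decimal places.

-1.765

Region A:
  Sum of ASFRs = 0.222 + 0.156 + 0.046 + 0.004 + 0.000 + 0.000 = 0.428
  TFR = 5 × 0.428 = 2.14
Region B:
  Sum of ASFRs = 0.376 + 0.270 + 0.108 + 0.025 + 0.002 + 0.000 = 0.781
  TFR = 5 × 0.781 = 3.905
Difference = 2.14 − 3.905 = -1.765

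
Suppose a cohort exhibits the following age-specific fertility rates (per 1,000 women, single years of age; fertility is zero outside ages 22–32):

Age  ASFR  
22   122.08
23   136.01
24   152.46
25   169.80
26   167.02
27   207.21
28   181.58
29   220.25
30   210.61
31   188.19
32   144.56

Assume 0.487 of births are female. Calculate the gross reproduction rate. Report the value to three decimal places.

Proportion female at birth = 0.487.
Sum of ASFRs = 122.08 + 136.01 + 152.46 + 169.80 + 167.02 + 207.21 + 181.58 + 220.25 + 210.61 + 188.19 + 144.56 = 1899.77
TFR = 1899.77 / 1000 = 1.89977
GRR = 0.487 × 1.89977 = 0.92519

0.925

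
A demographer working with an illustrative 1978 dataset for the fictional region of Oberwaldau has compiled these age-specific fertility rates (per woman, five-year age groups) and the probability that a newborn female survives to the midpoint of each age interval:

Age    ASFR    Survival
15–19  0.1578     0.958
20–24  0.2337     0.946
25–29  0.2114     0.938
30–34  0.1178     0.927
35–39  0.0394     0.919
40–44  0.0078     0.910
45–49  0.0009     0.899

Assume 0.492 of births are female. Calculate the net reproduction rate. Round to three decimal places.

1.781

Proportion female at birth = 0.492.
Survival-weighted fertility by age (5·fₓ·Sₓ):
  15–19: 5 × 0.1578 × 0.958 = 0.75586
  20–24: 5 × 0.2337 × 0.946 = 1.10540
  25–29: 5 × 0.2114 × 0.938 = 0.99147
  30–34: 5 × 0.1178 × 0.927 = 0.54600
  35–39: 5 × 0.0394 × 0.919 = 0.18104
  40–44: 5 × 0.0078 × 0.910 = 0.03549
  45–49: 5 × 0.0009 × 0.899 = 0.00405
Sum = 3.61931
NRR = 0.492 × 3.61931 = 1.78070
With NRR above 1 the population is above replacement fertility.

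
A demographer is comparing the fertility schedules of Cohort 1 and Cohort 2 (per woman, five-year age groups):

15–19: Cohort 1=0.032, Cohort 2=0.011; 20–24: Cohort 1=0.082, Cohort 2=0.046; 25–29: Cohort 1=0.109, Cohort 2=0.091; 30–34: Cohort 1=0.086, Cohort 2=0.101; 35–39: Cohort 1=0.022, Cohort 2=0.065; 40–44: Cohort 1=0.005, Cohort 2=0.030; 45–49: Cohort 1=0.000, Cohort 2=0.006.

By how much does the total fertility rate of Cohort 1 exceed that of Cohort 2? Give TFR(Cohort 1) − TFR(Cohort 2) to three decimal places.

-0.070

Cohort 1:
  Sum of ASFRs = 0.032 + 0.082 + 0.109 + 0.086 + 0.022 + 0.005 + 0.000 = 0.336
  TFR = 5 × 0.336 = 1.68
Cohort 2:
  Sum of ASFRs = 0.011 + 0.046 + 0.091 + 0.101 + 0.065 + 0.030 + 0.006 = 0.350
  TFR = 5 × 0.350 = 1.75
Difference = 1.68 − 1.75 = -0.07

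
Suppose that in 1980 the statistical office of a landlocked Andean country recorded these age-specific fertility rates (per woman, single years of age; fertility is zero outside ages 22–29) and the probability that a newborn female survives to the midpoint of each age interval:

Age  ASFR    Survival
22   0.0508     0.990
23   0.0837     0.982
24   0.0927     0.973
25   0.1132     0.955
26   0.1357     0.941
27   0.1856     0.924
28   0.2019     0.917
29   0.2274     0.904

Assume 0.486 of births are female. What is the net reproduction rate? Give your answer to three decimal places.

0.496

Proportion female at birth = 0.486.
Per-age-group product (1 × ASFR × survival probability):
  22: 1 × 0.0508 × 0.990 = 0.05029
  23: 1 × 0.0837 × 0.982 = 0.08219
  24: 1 × 0.0927 × 0.973 = 0.09020
  25: 1 × 0.1132 × 0.955 = 0.10811
  26: 1 × 0.1357 × 0.941 = 0.12769
  27: 1 × 0.1856 × 0.924 = 0.17149
  28: 1 × 0.2019 × 0.917 = 0.18514
  29: 1 × 0.2274 × 0.904 = 0.20557
Sum = 1.02068
NRR = 0.486 × 1.02068 = 0.49605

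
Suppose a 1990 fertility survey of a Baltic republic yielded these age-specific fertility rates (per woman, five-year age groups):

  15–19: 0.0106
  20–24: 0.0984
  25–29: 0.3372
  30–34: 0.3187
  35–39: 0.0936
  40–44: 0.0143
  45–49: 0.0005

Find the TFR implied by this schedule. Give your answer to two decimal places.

4.37

Sum of ASFRs = 0.0106 + 0.0984 + 0.3372 + 0.3187 + 0.0936 + 0.0143 + 0.0005 = 0.8733
TFR = 5 × 0.8733 = 4.3665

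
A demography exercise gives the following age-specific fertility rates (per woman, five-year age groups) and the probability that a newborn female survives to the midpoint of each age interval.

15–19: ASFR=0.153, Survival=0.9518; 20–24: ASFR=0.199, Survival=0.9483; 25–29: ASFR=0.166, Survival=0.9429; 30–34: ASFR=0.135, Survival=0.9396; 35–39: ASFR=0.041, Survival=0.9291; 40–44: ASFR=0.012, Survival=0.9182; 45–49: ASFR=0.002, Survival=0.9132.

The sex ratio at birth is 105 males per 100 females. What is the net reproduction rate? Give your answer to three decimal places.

Proportion female at birth = 100 / (100 + 105) = 0.48780.
Survival-weighted fertility by age (5·fₓ·Sₓ):
  15–19: 5 × 0.153 × 0.9518 = 0.72813
  20–24: 5 × 0.199 × 0.9483 = 0.94356
  25–29: 5 × 0.166 × 0.9429 = 0.78261
  30–34: 5 × 0.135 × 0.9396 = 0.63423
  35–39: 5 × 0.041 × 0.9291 = 0.19047
  40–44: 5 × 0.012 × 0.9182 = 0.05509
  45–49: 5 × 0.002 × 0.9132 = 0.00913
Sum = 3.34322
NRR = 0.48780 × 3.34322 = 1.63082
An NRR exceeding 1 indicates intrinsic growth under these rates.

1.631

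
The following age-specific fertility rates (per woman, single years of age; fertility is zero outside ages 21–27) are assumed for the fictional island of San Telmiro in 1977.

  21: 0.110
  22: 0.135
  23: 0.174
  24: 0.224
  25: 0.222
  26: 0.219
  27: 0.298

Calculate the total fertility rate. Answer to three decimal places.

1.382

Sum of ASFRs = 0.110 + 0.135 + 0.174 + 0.224 + 0.222 + 0.219 + 0.298 = 1.382
TFR = 1.382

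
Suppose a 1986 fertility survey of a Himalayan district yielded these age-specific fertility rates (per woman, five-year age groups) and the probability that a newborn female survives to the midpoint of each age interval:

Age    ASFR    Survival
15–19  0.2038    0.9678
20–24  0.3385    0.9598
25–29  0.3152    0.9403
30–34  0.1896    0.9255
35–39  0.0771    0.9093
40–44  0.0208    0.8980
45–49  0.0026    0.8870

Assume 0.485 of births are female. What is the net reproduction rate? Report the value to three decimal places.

2.631

Proportion female at birth = 0.485.
Weighting each age-specific rate by interval width and survival:
  15–19: 5 × 0.2038 × 0.9678 = 0.98619
  20–24: 5 × 0.3385 × 0.9598 = 1.62446
  25–29: 5 × 0.3152 × 0.9403 = 1.48191
  30–34: 5 × 0.1896 × 0.9255 = 0.87737
  35–39: 5 × 0.0771 × 0.9093 = 0.35054
  40–44: 5 × 0.0208 × 0.8980 = 0.09339
  45–49: 5 × 0.0026 × 0.8870 = 0.01153
Sum = 5.42539
NRR = 0.485 × 5.42539 = 2.63131
NRR > 1, so each generation more than replaces itself.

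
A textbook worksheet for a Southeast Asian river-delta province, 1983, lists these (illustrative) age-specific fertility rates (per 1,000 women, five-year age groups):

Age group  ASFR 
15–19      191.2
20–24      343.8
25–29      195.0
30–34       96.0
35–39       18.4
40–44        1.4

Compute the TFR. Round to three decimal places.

4.229

Sum of ASFRs = 191.2 + 343.8 + 195.0 + 96.0 + 18.4 + 1.4 = 845.8
TFR = 5 × 845.8 / 1000 = 4.229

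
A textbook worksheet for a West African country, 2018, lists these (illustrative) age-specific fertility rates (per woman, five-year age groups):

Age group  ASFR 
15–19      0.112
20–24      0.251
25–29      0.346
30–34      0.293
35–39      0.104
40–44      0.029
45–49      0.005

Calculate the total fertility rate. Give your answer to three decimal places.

5.700

Sum of ASFRs = 0.112 + 0.251 + 0.346 + 0.293 + 0.104 + 0.029 + 0.005 = 1.140
TFR = 5 × 1.140 = 5.7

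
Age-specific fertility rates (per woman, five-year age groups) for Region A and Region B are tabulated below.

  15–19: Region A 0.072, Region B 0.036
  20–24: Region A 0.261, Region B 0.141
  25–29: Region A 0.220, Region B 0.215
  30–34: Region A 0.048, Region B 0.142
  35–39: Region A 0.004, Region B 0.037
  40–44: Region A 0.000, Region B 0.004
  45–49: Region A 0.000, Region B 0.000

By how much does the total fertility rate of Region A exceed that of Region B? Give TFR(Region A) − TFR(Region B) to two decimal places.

0.15

Region A:
  Sum of ASFRs = 0.072 + 0.261 + 0.220 + 0.048 + 0.004 + 0.000 + 0.000 = 0.605
  TFR = 5 × 0.605 = 3.025
Region B:
  Sum of ASFRs = 0.036 + 0.141 + 0.215 + 0.142 + 0.037 + 0.004 + 0.000 = 0.575
  TFR = 5 × 0.575 = 2.875
Difference = 3.025 − 2.875 = 0.15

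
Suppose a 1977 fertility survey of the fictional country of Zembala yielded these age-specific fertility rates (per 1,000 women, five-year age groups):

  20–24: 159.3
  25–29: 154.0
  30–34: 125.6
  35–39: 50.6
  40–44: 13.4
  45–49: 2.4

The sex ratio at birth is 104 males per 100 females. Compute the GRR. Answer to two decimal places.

1.24

Proportion female at birth = 100 / (100 + 104) = 0.49020.
Sum of ASFRs = 159.3 + 154.0 + 125.6 + 50.6 + 13.4 + 2.4 = 505.3
TFR = 5 × 505.3 / 1000 = 2.5265
GRR = 0.49020 × 2.5265 = 1.23849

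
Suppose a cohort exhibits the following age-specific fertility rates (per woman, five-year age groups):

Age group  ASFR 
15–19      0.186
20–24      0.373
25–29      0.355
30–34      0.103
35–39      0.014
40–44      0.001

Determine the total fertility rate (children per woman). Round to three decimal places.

5.160

Sum of ASFRs = 0.186 + 0.373 + 0.355 + 0.103 + 0.014 + 0.001 = 1.032
TFR = 5 × 1.032 = 5.16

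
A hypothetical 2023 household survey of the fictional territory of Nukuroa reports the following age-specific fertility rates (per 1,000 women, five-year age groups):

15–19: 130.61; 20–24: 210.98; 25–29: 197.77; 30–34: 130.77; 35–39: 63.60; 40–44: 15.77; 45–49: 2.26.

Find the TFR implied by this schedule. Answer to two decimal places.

Sum of ASFRs = 130.61 + 210.98 + 197.77 + 130.77 + 63.60 + 15.77 + 2.26 = 751.76
TFR = 5 × 751.76 / 1000 = 3.7588

3.76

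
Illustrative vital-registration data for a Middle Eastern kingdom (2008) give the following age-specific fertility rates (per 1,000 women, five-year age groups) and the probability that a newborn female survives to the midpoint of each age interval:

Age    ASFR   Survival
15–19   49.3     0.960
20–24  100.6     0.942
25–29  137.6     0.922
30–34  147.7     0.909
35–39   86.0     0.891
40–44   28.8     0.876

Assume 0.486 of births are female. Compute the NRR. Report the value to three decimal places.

1.227

Proportion female at birth = 0.486.
Weighting each age-specific rate by interval width and survival:
  15–19: 5 × 49.3/1000 × 0.960 = 0.23664
  20–24: 5 × 100.6/1000 × 0.942 = 0.47383
  25–29: 5 × 137.6/1000 × 0.922 = 0.63434
  30–34: 5 × 147.7/1000 × 0.909 = 0.67130
  35–39: 5 × 86.0/1000 × 0.891 = 0.38313
  40–44: 5 × 28.8/1000 × 0.876 = 0.12614
Sum = 2.52538
NRR = 0.486 × 2.52538 = 1.22733
With NRR above 1 the population is above replacement fertility.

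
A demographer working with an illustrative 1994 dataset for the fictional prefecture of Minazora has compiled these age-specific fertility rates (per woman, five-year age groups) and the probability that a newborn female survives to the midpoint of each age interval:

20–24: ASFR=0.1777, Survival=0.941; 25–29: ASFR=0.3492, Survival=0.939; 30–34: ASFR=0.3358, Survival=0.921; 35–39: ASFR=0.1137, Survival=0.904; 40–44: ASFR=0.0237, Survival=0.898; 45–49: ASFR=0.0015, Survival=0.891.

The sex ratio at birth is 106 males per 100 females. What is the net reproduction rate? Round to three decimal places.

2.257

Proportion female at birth = 100 / (100 + 106) = 0.48544.
Per-age-group product (5 × ASFR × survival probability):
  20–24: 5 × 0.1777 × 0.941 = 0.83608
  25–29: 5 × 0.3492 × 0.939 = 1.63949
  30–34: 5 × 0.3358 × 0.921 = 1.54636
  35–39: 5 × 0.1137 × 0.904 = 0.51392
  40–44: 5 × 0.0237 × 0.898 = 0.10641
  45–49: 5 × 0.0015 × 0.891 = 0.00668
Sum = 4.64894
NRR = 0.48544 × 4.64894 = 2.25678
An NRR exceeding 1 indicates intrinsic growth under these rates.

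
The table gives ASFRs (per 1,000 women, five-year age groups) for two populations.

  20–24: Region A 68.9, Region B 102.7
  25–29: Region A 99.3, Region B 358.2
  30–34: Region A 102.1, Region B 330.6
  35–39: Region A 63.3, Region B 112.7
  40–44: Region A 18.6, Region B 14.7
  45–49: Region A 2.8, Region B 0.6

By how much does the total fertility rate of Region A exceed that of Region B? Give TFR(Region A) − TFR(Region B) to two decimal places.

-2.82

Region A:
  Sum of ASFRs = 68.9 + 99.3 + 102.1 + 63.3 + 18.6 + 2.8 = 355.0
  TFR = 5 × 355.0 / 1000 = 1.775
Region B:
  Sum of ASFRs = 102.7 + 358.2 + 330.6 + 112.7 + 14.7 + 0.6 = 919.5
  TFR = 5 × 919.5 / 1000 = 4.5975
Difference = 1.775 − 4.5975 = -2.8225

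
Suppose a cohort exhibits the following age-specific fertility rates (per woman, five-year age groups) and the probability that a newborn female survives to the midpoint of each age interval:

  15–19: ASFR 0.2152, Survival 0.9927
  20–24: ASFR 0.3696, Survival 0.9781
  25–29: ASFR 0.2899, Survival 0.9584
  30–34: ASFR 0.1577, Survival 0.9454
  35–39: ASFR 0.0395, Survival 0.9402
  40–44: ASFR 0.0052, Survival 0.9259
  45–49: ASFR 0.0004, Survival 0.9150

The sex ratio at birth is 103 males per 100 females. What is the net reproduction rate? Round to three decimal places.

2.572

Proportion female at birth = 100 / (100 + 103) = 0.49261.
Each age group contributes 5 × ASFR × survival:
  15–19: 5 × 0.2152 × 0.9927 = 1.06815
  20–24: 5 × 0.3696 × 0.9781 = 1.80753
  25–29: 5 × 0.2899 × 0.9584 = 1.38920
  30–34: 5 × 0.1577 × 0.9454 = 0.74545
  35–39: 5 × 0.0395 × 0.9402 = 0.18569
  40–44: 5 × 0.0052 × 0.9259 = 0.02407
  45–49: 5 × 0.0004 × 0.9150 = 0.00183
Sum = 5.22192
NRR = 0.49261 × 5.22192 = 2.57237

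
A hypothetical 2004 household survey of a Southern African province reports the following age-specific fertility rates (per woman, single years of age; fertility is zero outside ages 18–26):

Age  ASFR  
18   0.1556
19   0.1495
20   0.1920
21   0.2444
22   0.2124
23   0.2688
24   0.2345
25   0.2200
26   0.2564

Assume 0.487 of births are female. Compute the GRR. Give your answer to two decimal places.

Proportion female at birth = 0.487.
Sum of ASFRs = 0.1556 + 0.1495 + 0.1920 + 0.2444 + 0.2124 + 0.2688 + 0.2345 + 0.2200 + 0.2564 = 1.9336
TFR = 1.9336
GRR = 0.487 × 1.9336 = 0.94166

0.94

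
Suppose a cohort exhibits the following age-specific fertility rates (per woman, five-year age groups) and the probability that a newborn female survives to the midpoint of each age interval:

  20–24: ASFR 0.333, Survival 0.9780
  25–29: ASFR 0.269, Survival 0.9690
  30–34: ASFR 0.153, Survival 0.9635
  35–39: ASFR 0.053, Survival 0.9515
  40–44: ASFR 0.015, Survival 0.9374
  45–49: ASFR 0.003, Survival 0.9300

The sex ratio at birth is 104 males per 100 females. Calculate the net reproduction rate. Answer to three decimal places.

1.963

Proportion female at birth = 100 / (100 + 104) = 0.49020.
Per-age-group product (5 × ASFR × survival probability):
  20–24: 5 × 0.333 × 0.9780 = 1.62837
  25–29: 5 × 0.269 × 0.9690 = 1.30331
  30–34: 5 × 0.153 × 0.9635 = 0.73708
  35–39: 5 × 0.053 × 0.9515 = 0.25215
  40–44: 5 × 0.015 × 0.9374 = 0.07031
  45–49: 5 × 0.003 × 0.9300 = 0.01395
Sum = 4.00517
NRR = 0.49020 × 4.00517 = 1.96333
NRR > 1, so each generation more than replaces itself.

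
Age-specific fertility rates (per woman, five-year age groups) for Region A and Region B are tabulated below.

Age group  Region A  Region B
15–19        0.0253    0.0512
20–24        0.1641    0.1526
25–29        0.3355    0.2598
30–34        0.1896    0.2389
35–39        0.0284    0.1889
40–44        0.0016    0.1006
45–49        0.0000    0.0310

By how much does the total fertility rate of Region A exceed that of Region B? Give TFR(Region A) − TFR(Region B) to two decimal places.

Region A:
  Sum of ASFRs = 0.0253 + 0.1641 + 0.3355 + 0.1896 + 0.0284 + 0.0016 + 0.0000 = 0.7445
  TFR = 5 × 0.7445 = 3.7225
Region B:
  Sum of ASFRs = 0.0512 + 0.1526 + 0.2598 + 0.2389 + 0.1889 + 0.1006 + 0.0310 = 1.0230
  TFR = 5 × 1.0230 = 5.115
Difference = 3.7225 − 5.115 = -1.3925

-1.39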